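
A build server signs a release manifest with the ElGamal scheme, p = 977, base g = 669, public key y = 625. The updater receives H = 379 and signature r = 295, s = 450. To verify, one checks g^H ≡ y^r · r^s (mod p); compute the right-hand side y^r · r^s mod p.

625^2 = 390625 ≡ 802
625^4 ≡ 802^2 = 643204 ≡ 338
625^8 ≡ 338^2 = 114244 ≡ 912
625^16 ≡ 912^2 = 831744 ≡ 317
625^32 ≡ 317^2 = 100489 ≡ 835
625^64 ≡ 835^2 = 697225 ≡ 624
625^128 ≡ 624^2 = 389376 ≡ 530
625^256 ≡ 530^2 = 280900 ≡ 501
295 = 256 + 32 + 4 + 2 + 1, so 625^295 ≡ 501·835·338·802·625 ≡ 380 (mod 977)
295^2 = 87025 ≡ 72
295^4 ≡ 72^2 = 5184 ≡ 299
295^8 ≡ 299^2 = 89401 ≡ 494
295^16 ≡ 494^2 = 244036 ≡ 763
295^32 ≡ 763^2 = 582169 ≡ 854
295^64 ≡ 854^2 = 729316 ≡ 474
295^128 ≡ 474^2 = 224676 ≡ 943
295^256 ≡ 943^2 = 889249 ≡ 179
450 = 256 + 128 + 64 + 2, so 295^450 ≡ 179·943·474·72 ≡ 353 (mod 977)
y^r · r^s ≡ 380·353 = 134140 ≡ 291 (mod 977)

291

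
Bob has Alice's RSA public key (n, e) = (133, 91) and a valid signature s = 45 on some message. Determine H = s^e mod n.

45

Squares mod 133: s^1≡45, s^2≡30, s^4≡102, s^8≡30, s^16≡102, s^32≡30, s^64≡102
91 = 64 + 16 + 8 + 2 + 1, so s^91 ≡ 102·102·30·30·45 ≡ 45 (mod 133)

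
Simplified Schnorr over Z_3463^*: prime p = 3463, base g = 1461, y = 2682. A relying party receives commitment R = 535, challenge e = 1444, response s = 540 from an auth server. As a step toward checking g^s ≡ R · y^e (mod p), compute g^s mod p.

1461^540 mod 3463 = 262

262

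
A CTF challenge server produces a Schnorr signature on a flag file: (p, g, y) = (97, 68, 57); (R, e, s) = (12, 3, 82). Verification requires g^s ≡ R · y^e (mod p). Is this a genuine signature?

forged

g^s mod p:
68^82 mod 97 = 53
R · y^e mod p:
57^3 mod 97 = 20
12·20 = 240 ≡ 46 (mod 97)
53 ≠ 46; the check fails.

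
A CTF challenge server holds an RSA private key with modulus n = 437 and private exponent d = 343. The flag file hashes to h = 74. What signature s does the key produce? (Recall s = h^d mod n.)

435

Squares mod 437: h^1≡74, h^2≡232, h^4≡73, h^8≡85, h^16≡233, h^32≡101, h^64≡150, h^128≡213, h^256≡358
343 = 256 + 64 + 16 + 4 + 2 + 1, so h^343 ≡ 358·150·233·73·232·74 ≡ 435 (mod 437)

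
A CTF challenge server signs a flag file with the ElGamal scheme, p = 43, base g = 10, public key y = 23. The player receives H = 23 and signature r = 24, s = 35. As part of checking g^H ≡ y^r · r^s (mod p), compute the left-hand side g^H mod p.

Squares mod 43: 10^1≡10, 10^2≡14, 10^4≡24, 10^8≡17, 10^16≡31
23 = 16 + 4 + 2 + 1, so 10^23 ≡ 31·24·14·10 ≡ 14 (mod 43)

14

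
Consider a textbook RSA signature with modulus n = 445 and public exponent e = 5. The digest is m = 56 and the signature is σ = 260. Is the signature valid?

σ^2 ≡ 260^2 = 67600 ≡ 405
σ^4 ≡ 405^2 = 164025 ≡ 265
5 = 4 + 1, so σ^5 ≡ 265·260 ≡ 370 (mod 445)
The recovered value 370 does not match the digest 56.

invalid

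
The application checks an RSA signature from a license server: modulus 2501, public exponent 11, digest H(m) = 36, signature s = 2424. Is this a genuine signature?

genuine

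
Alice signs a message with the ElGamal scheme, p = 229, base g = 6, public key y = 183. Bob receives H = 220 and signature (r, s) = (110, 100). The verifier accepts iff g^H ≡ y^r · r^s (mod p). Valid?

yes

Left side g^H mod p:
6^2 = 36
6^4 ≡ 36^2 = 1296 ≡ 151
6^8 ≡ 151^2 = 22801 ≡ 130
6^16 ≡ 130^2 = 16900 ≡ 183
6^32 ≡ 183^2 = 33489 ≡ 55
6^64 ≡ 55^2 = 3025 ≡ 48
6^128 ≡ 48^2 = 2304 ≡ 14
220 = 128 + 64 + 16 + 8 + 4, so 6^220 ≡ 14·48·183·130·151 ≡ 37 (mod 229)
Right side y^r · r^s mod p:
183^2 = 33489 ≡ 55
183^4 ≡ 55^2 = 3025 ≡ 48
183^8 ≡ 48^2 = 2304 ≡ 14
183^16 ≡ 14^2 = 196
183^32 ≡ 196^2 = 38416 ≡ 173
183^64 ≡ 173^2 = 29929 ≡ 159
110 = 64 + 32 + 8 + 4 + 2, so 183^110 ≡ 159·173·14·48·55 ≡ 167 (mod 229)
110^2 = 12100 ≡ 192
110^4 ≡ 192^2 = 36864 ≡ 224
110^8 ≡ 224^2 = 50176 ≡ 25
110^16 ≡ 25^2 = 625 ≡ 167
110^32 ≡ 167^2 = 27889 ≡ 180
110^64 ≡ 180^2 = 32400 ≡ 111
100 = 64 + 32 + 4, so 110^100 ≡ 111·180·224 ≡ 173 (mod 229)
167·173 = 28891 ≡ 37 (mod 229)
37 ≡ 37 (mod 229), so the signature is genuine.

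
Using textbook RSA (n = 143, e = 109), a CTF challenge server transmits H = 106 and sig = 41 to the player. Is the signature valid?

Squares mod 143: sig^1≡41, sig^2≡108, sig^4≡81, sig^8≡126, sig^16≡3, sig^32≡9, sig^64≡81
109 = 64 + 32 + 8 + 4 + 1, so sig^109 ≡ 81·9·126·81·41 ≡ 106 (mod 143)
106 = H, so the signature checks out.

valid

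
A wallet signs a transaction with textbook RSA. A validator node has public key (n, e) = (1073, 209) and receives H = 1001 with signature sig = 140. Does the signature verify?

sig^2 ≡ 140^2 = 19600 ≡ 286
sig^4 ≡ 286^2 = 81796 ≡ 248
sig^8 ≡ 248^2 = 61504 ≡ 343
sig^16 ≡ 343^2 = 117649 ≡ 692
sig^32 ≡ 692^2 = 478864 ≡ 306
sig^64 ≡ 306^2 = 93636 ≡ 285
sig^128 ≡ 285^2 = 81225 ≡ 750
209 = 128 + 64 + 16 + 1, so sig^209 ≡ 750·285·692·140 ≡ 458 (mod 1073)
The recovered value 458 does not match the digest 1001.

does not verify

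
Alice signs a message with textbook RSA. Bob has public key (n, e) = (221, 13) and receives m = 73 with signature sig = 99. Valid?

sig^2 ≡ 99^2 = 9801 ≡ 77
sig^4 ≡ 77^2 = 5929 ≡ 183
sig^8 ≡ 183^2 = 33489 ≡ 118
13 = 8 + 4 + 1, so sig^13 ≡ 118·183·99 ≡ 73 (mod 221)
Since 73 equals the digest 73, verification succeeds.

yes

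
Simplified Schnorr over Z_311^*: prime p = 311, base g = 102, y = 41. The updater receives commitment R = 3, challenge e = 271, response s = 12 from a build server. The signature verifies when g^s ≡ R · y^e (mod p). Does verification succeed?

fails

g^s mod p:
102^2 = 10404 ≡ 141
102^4 ≡ 141^2 = 19881 ≡ 288
102^8 ≡ 288^2 = 82944 ≡ 218
12 = 8 + 4, so 102^12 ≡ 218·288 ≡ 273 (mod 311)
R · y^e mod p:
41^2 = 1681 ≡ 126
41^4 ≡ 126^2 = 15876 ≡ 15
41^8 ≡ 15^2 = 225
41^16 ≡ 225^2 = 50625 ≡ 243
41^32 ≡ 243^2 = 59049 ≡ 270
41^64 ≡ 270^2 = 72900 ≡ 126
41^128 ≡ 126^2 = 15876 ≡ 15
41^256 ≡ 15^2 = 225
271 = 256 + 8 + 4 + 2 + 1, so 41^271 ≡ 225·225·15·126·41 ≡ 264 (mod 311)
3·264 = 792 ≡ 170 (mod 311)
273 ≠ 170; the check fails.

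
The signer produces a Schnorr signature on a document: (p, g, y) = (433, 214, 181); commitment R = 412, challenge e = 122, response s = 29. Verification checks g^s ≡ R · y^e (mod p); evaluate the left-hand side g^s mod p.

Squares mod 433: 214^1≡214, 214^2≡331, 214^4≡12, 214^8≡144, 214^16≡385
29 = 16 + 8 + 4 + 1, so 214^29 ≡ 385·144·12·214 ≡ 386 (mod 433)

386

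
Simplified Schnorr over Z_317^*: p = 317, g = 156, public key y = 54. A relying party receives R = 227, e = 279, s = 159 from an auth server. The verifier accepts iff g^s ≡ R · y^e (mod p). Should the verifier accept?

accept

g^s mod p:
156^2 = 24336 ≡ 244
156^4 ≡ 244^2 = 59536 ≡ 257
156^8 ≡ 257^2 = 66049 ≡ 113
156^16 ≡ 113^2 = 12769 ≡ 89
156^32 ≡ 89^2 = 7921 ≡ 313
156^64 ≡ 313^2 = 97969 ≡ 16
156^128 ≡ 16^2 = 256
159 = 128 + 16 + 8 + 4 + 2 + 1, so 156^159 ≡ 256·89·113·257·244·156 ≡ 156 (mod 317)
R · y^e mod p:
54^2 = 2916 ≡ 63
54^4 ≡ 63^2 = 3969 ≡ 165
54^8 ≡ 165^2 = 27225 ≡ 280
54^16 ≡ 280^2 = 78400 ≡ 101
54^32 ≡ 101^2 = 10201 ≡ 57
54^64 ≡ 57^2 = 3249 ≡ 79
54^128 ≡ 79^2 = 6241 ≡ 218
54^256 ≡ 218^2 = 47524 ≡ 291
279 = 256 + 16 + 4 + 2 + 1, so 54^279 ≡ 291·101·165·63·54 ≡ 273 (mod 317)
227·273 = 61971 ≡ 156 (mod 317)
156 ≡ 156 (mod 317); signature holds.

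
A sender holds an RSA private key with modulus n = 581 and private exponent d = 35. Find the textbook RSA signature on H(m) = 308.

(H(m))^2 ≡ 308^2 = 94864 ≡ 161
(H(m))^4 ≡ 161^2 = 25921 ≡ 357
(H(m))^8 ≡ 357^2 = 127449 ≡ 210
(H(m))^16 ≡ 210^2 = 44100 ≡ 525
(H(m))^32 ≡ 525^2 = 275625 ≡ 231
35 = 32 + 2 + 1, so (H(m))^35 ≡ 231·161·308 ≡ 413 (mod 581)

413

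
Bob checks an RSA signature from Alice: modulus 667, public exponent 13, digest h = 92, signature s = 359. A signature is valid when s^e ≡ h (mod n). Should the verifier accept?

reject

s^2 ≡ 359^2 = 128881 ≡ 150
s^4 ≡ 150^2 = 22500 ≡ 489
s^8 ≡ 489^2 = 239121 ≡ 335
13 = 8 + 4 + 1, so s^13 ≡ 335·489·359 ≡ 195 (mod 667)
s^13 mod 667 = 195, but h = 92.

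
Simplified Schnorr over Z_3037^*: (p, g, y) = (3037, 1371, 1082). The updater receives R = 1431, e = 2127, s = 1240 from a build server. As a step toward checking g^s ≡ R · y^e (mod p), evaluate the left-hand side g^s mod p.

Squares mod 3037: 1371^1≡1371, 1371^2≡2775, 1371^4≡1830, 1371^8≡2126, 1371^16≡820, 1371^32≡1223, 1371^64≡1525, 1371^128≡2320, 1371^256≡836, 1371^512≡386, 1371^1024≡183
1240 = 1024 + 128 + 64 + 16 + 8, so 1371^1240 ≡ 183·2320·1525·820·2126 ≡ 573 (mod 3037)

573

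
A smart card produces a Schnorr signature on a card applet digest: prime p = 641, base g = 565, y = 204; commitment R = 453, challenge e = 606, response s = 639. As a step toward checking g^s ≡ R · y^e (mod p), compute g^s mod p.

447

Squares mod 641: 565^1≡565, 565^2≡7, 565^4≡49, 565^8≡478, 565^16≡288, 565^32≡255, 565^64≡284, 565^128≡531, 565^256≡562, 565^512≡472
639 = 512 + 64 + 32 + 16 + 8 + 4 + 2 + 1, so 565^639 ≡ 472·284·255·288·478·49·7·565 ≡ 447 (mod 641)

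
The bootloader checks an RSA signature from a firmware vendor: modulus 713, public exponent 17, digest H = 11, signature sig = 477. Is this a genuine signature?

genuine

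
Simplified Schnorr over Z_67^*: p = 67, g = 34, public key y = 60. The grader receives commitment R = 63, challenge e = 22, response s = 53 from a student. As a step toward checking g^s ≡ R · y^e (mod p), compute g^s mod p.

18

34^2 = 1156 ≡ 17
34^4 ≡ 17^2 = 289 ≡ 21
34^8 ≡ 21^2 = 441 ≡ 39
34^16 ≡ 39^2 = 1521 ≡ 47
34^32 ≡ 47^2 = 2209 ≡ 65
53 = 32 + 16 + 4 + 1, so 34^53 ≡ 65·47·21·34 ≡ 18 (mod 67)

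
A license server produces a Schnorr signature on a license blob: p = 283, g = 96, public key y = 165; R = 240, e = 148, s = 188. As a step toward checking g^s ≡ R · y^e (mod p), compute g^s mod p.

44

96^2 = 9216 ≡ 160
96^4 ≡ 160^2 = 25600 ≡ 130
96^8 ≡ 130^2 = 16900 ≡ 203
96^16 ≡ 203^2 = 41209 ≡ 174
96^32 ≡ 174^2 = 30276 ≡ 278
96^64 ≡ 278^2 = 77284 ≡ 25
96^128 ≡ 25^2 = 625 ≡ 59
188 = 128 + 32 + 16 + 8 + 4, so 96^188 ≡ 59·278·174·203·130 ≡ 44 (mod 283)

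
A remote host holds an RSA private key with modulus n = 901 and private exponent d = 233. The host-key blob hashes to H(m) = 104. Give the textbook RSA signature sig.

716

(H(m))^2 ≡ 104^2 = 10816 ≡ 4
(H(m))^4 ≡ 4^2 = 16
(H(m))^8 ≡ 16^2 = 256
(H(m))^16 ≡ 256^2 = 65536 ≡ 664
(H(m))^32 ≡ 664^2 = 440896 ≡ 307
(H(m))^64 ≡ 307^2 = 94249 ≡ 545
(H(m))^128 ≡ 545^2 = 297025 ≡ 596
233 = 128 + 64 + 32 + 8 + 1, so (H(m))^233 ≡ 596·545·307·256·104 ≡ 716 (mod 901)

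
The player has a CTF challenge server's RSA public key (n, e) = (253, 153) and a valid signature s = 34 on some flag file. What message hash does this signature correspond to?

67

s^153 mod 253 = 67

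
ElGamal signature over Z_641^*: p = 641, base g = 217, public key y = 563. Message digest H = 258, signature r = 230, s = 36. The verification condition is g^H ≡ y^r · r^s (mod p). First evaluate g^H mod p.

217^2 = 47089 ≡ 296
217^4 ≡ 296^2 = 87616 ≡ 440
217^8 ≡ 440^2 = 193600 ≡ 18
217^16 ≡ 18^2 = 324
217^32 ≡ 324^2 = 104976 ≡ 493
217^64 ≡ 493^2 = 243049 ≡ 110
217^128 ≡ 110^2 = 12100 ≡ 562
217^256 ≡ 562^2 = 315844 ≡ 472
258 = 256 + 2, so 217^258 ≡ 472·296 ≡ 615 (mod 641)

615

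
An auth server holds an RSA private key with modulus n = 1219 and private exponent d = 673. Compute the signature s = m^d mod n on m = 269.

877

Squares mod 1219: m^1≡269, m^2≡440, m^4≡998, m^8≡81, m^16≡466, m^32≡174, m^64≡1020, m^128≡593, m^256≡577, m^512≡142
673 = 512 + 128 + 32 + 1, so m^673 ≡ 142·593·174·269 ≡ 877 (mod 1219)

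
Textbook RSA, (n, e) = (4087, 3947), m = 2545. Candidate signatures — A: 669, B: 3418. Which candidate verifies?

Candidate A: Squares mod 4087: 669^1≡669, 669^2≡2078, 669^4≡2212, 669^8≡805, 669^16≡2279, 669^32≡3351, 669^64≡2212, 669^128≡805, 669^256≡2279, 669^512≡3351, 669^1024≡2212, 669^2048≡805; 3947 = 2048 + 1024 + 512 + 256 + 64 + 32 + 8 + 2 + 1, so 669^3947 ≡ 805·2212·3351·2279·2212·3351·805·2078·669 ≡ 2545 (mod 4087)
  → matches m = 2545
Candidate B: Squares mod 4087: 3418^1≡3418, 3418^2≡2078, 3418^4≡2212, 3418^8≡805, 3418^16≡2279, 3418^32≡3351, 3418^64≡2212, 3418^128≡805, 3418^256≡2279, 3418^512≡3351, 3418^1024≡2212, 3418^2048≡805; 3947 = 2048 + 1024 + 512 + 256 + 64 + 32 + 8 + 2 + 1, so 3418^3947 ≡ 805·2212·3351·2279·2212·3351·805·2078·3418 ≡ 1542 (mod 4087)

A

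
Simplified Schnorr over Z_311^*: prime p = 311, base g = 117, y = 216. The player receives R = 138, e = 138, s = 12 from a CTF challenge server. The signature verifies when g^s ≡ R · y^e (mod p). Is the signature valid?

invalid

g^s mod p:
117^12 mod 311 = 75
R · y^e mod p:
216^138 mod 311 = 52
138·52 = 7176 ≡ 23 (mod 311)
75 ≠ 23; the check fails.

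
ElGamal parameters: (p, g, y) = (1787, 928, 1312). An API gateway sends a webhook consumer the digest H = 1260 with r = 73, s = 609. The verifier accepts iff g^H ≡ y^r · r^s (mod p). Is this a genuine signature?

genuine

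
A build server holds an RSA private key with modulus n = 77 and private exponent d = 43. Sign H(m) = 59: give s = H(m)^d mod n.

(H(m))^2 ≡ 59^2 = 3481 ≡ 16
(H(m))^4 ≡ 16^2 = 256 ≡ 25
(H(m))^8 ≡ 25^2 = 625 ≡ 9
(H(m))^16 ≡ 9^2 = 81 ≡ 4
(H(m))^32 ≡ 4^2 = 16
43 = 32 + 8 + 2 + 1, so (H(m))^43 ≡ 16·9·16·59 ≡ 31 (mod 77)

31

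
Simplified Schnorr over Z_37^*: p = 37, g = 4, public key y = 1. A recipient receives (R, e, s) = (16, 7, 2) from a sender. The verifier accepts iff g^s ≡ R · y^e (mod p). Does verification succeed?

passes

g^s mod p:
4^2 = 16
R · y^e mod p:
1^2 = 1
1^4 ≡ 1^2 = 1
7 = 4 + 2 + 1, so 1^7 ≡ 1·1·1 ≡ 1 (mod 37)
16·1 = 16 ≡ 16 (mod 37)
16 ≡ 16 (mod 37); signature holds.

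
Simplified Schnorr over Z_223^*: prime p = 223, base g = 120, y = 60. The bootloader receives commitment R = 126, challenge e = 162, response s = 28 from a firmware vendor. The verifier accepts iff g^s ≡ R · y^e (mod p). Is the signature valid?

g^s mod p:
Squares mod 223: 120^1≡120, 120^2≡128, 120^4≡105, 120^8≡98, 120^16≡15
28 = 16 + 8 + 4, so 120^28 ≡ 15·98·105 ≡ 34 (mod 223)
R · y^e mod p:
Squares mod 223: 60^1≡60, 60^2≡32, 60^4≡132, 60^8≡30, 60^16≡8, 60^32≡64, 60^64≡82, 60^128≡34
162 = 128 + 32 + 2, so 60^162 ≡ 34·64·32 ≡ 56 (mod 223)
126·56 = 7056 ≡ 143 (mod 223)
34 ≠ 143; the check fails.

invalid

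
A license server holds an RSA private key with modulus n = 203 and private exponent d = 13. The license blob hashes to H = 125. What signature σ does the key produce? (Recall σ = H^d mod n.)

Squares mod 203: H^1≡125, H^2≡197, H^4≡36, H^8≡78
13 = 8 + 4 + 1, so H^13 ≡ 78·36·125 ≡ 13 (mod 203)

13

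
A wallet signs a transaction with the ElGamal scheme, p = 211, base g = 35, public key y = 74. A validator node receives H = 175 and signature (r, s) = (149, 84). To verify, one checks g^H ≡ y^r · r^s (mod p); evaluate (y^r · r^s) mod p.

15

74^2 = 5476 ≡ 201
74^4 ≡ 201^2 = 40401 ≡ 100
74^8 ≡ 100^2 = 10000 ≡ 83
74^16 ≡ 83^2 = 6889 ≡ 137
74^32 ≡ 137^2 = 18769 ≡ 201
74^64 ≡ 201^2 = 40401 ≡ 100
74^128 ≡ 100^2 = 10000 ≡ 83
149 = 128 + 16 + 4 + 1, so 74^149 ≡ 83·137·100·74 ≡ 77 (mod 211)
149^2 = 22201 ≡ 46
149^4 ≡ 46^2 = 2116 ≡ 6
149^8 ≡ 6^2 = 36
149^16 ≡ 36^2 = 1296 ≡ 30
149^32 ≡ 30^2 = 900 ≡ 56
149^64 ≡ 56^2 = 3136 ≡ 182
84 = 64 + 16 + 4, so 149^84 ≡ 182·30·6 ≡ 55 (mod 211)
y^r · r^s ≡ 77·55 = 4235 ≡ 15 (mod 211)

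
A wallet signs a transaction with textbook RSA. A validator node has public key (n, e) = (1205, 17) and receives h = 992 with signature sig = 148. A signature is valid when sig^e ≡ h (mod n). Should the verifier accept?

reject

sig^2 ≡ 148^2 = 21904 ≡ 214
sig^4 ≡ 214^2 = 45796 ≡ 6
sig^8 ≡ 6^2 = 36
sig^16 ≡ 36^2 = 1296 ≡ 91
17 = 16 + 1, so sig^17 ≡ 91·148 ≡ 213 (mod 1205)
The recovered value 213 does not match the digest 992.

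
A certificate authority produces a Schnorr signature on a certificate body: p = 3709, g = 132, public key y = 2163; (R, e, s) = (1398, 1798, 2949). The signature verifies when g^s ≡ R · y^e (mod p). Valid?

yes

g^s mod p:
Squares mod 3709: 132^1≡132, 132^2≡2588, 132^4≡2999, 132^8≡3385, 132^16≡1124, 132^32≡2316, 132^64≡642, 132^128≡465, 132^256≡1103, 132^512≡57, 132^1024≡3249, 132^2048≡187
2949 = 2048 + 512 + 256 + 128 + 4 + 1, so 132^2949 ≡ 187·57·1103·465·2999·132 ≡ 2762 (mod 3709)
R · y^e mod p:
Squares mod 3709: 2163^1≡2163, 2163^2≡1520, 2163^4≡3402, 2163^8≡1524, 2163^16≡742, 2163^32≡1632, 2163^64≡362, 2163^128≡1229, 2163^256≡878, 2163^512≡3121, 2163^1024≡807
1798 = 1024 + 512 + 256 + 4 + 2, so 2163^1798 ≡ 807·3121·878·3402·1520 ≡ 713 (mod 3709)
1398·713 = 996774 ≡ 2762 (mod 3709)
2762 ≡ 2762 (mod 3709); signature holds.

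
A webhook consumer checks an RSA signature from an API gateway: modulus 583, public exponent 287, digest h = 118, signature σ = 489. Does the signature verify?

Squares mod 583: σ^1≡489, σ^2≡91, σ^4≡119, σ^8≡169, σ^16≡577, σ^32≡36, σ^64≡130, σ^128≡576, σ^256≡49
287 = 256 + 16 + 8 + 4 + 2 + 1, so σ^287 ≡ 49·577·169·119·91·489 ≡ 465 (mod 583)
The recovered value 465 does not match the digest 118.

does not verify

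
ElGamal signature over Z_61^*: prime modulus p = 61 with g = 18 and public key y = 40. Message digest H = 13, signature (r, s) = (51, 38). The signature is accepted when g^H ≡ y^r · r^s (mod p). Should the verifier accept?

accept

Left side g^H mod p:
Squares mod 61: 18^1≡18, 18^2≡19, 18^4≡56, 18^8≡25
13 = 8 + 4 + 1, so 18^13 ≡ 25·56·18 ≡ 7 (mod 61)
Right side y^r · r^s mod p:
Squares mod 61: 40^1≡40, 40^2≡14, 40^4≡13, 40^8≡47, 40^16≡13, 40^32≡47
51 = 32 + 16 + 2 + 1, so 40^51 ≡ 47·13·14·40 ≡ 11 (mod 61)
Squares mod 61: 51^1≡51, 51^2≡39, 51^4≡57, 51^8≡16, 51^16≡12, 51^32≡22
38 = 32 + 4 + 2, so 51^38 ≡ 22·57·39 ≡ 45 (mod 61)
11·45 = 495 ≡ 7 (mod 61)
7 ≡ 7 (mod 61), so the signature is genuine.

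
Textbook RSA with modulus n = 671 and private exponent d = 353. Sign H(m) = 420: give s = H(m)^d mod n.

261

(H(m))^2 ≡ 420^2 = 176400 ≡ 598
(H(m))^4 ≡ 598^2 = 357604 ≡ 632
(H(m))^8 ≡ 632^2 = 399424 ≡ 179
(H(m))^16 ≡ 179^2 = 32041 ≡ 504
(H(m))^32 ≡ 504^2 = 254016 ≡ 378
(H(m))^64 ≡ 378^2 = 142884 ≡ 632
(H(m))^128 ≡ 632^2 = 399424 ≡ 179
(H(m))^256 ≡ 179^2 = 32041 ≡ 504
353 = 256 + 64 + 32 + 1, so (H(m))^353 ≡ 504·632·378·420 ≡ 261 (mod 671)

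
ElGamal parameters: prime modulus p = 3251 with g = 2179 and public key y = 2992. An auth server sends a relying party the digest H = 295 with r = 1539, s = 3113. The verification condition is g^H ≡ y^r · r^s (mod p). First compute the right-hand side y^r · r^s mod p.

1926

2992^1539 mod 3251 = 1727
1539^3113 mod 3251 = 2213
y^r · r^s ≡ 1727·2213 = 3821851 ≡ 1926 (mod 3251)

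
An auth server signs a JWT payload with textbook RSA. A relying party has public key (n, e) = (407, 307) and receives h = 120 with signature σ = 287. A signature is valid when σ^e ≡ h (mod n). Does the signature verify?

does not verify

σ^307 mod 407 = 287
σ^307 mod 407 = 287, but h = 120.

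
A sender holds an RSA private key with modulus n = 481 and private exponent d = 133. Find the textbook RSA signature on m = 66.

m^2 ≡ 66^2 = 4356 ≡ 27
m^4 ≡ 27^2 = 729 ≡ 248
m^8 ≡ 248^2 = 61504 ≡ 417
m^16 ≡ 417^2 = 173889 ≡ 248
m^32 ≡ 248^2 = 61504 ≡ 417
m^64 ≡ 417^2 = 173889 ≡ 248
m^128 ≡ 248^2 = 61504 ≡ 417
133 = 128 + 4 + 1, so m^133 ≡ 417·248·66 ≡ 66 (mod 481)

66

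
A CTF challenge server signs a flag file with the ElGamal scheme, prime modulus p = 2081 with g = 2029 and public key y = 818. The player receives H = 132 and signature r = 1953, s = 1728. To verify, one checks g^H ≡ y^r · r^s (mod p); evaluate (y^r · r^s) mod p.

1023

818^2 = 669124 ≡ 1123
818^4 ≡ 1123^2 = 1261129 ≡ 43
818^8 ≡ 43^2 = 1849
818^16 ≡ 1849^2 = 3418801 ≡ 1799
818^32 ≡ 1799^2 = 3236401 ≡ 446
818^64 ≡ 446^2 = 198916 ≡ 1221
818^128 ≡ 1221^2 = 1490841 ≡ 845
818^256 ≡ 845^2 = 714025 ≡ 242
818^512 ≡ 242^2 = 58564 ≡ 296
818^1024 ≡ 296^2 = 87616 ≡ 214
1953 = 1024 + 512 + 256 + 128 + 32 + 1, so 818^1953 ≡ 214·296·242·845·446·818 ≡ 1188 (mod 2081)
1953^2 = 3814209 ≡ 1817
1953^4 ≡ 1817^2 = 3301489 ≡ 1023
1953^8 ≡ 1023^2 = 1046529 ≡ 1867
1953^16 ≡ 1867^2 = 3485689 ≡ 14
1953^32 ≡ 14^2 = 196
1953^64 ≡ 196^2 = 38416 ≡ 958
1953^128 ≡ 958^2 = 917764 ≡ 43
1953^256 ≡ 43^2 = 1849
1953^512 ≡ 1849^2 = 3418801 ≡ 1799
1953^1024 ≡ 1799^2 = 3236401 ≡ 446
1728 = 1024 + 512 + 128 + 64, so 1953^1728 ≡ 446·1799·43·958 ≡ 1446 (mod 2081)
y^r · r^s ≡ 1188·1446 = 1717848 ≡ 1023 (mod 2081)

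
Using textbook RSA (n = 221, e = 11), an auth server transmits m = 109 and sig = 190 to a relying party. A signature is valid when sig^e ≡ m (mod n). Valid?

yes

sig^2 ≡ 190^2 = 36100 ≡ 77
sig^4 ≡ 77^2 = 5929 ≡ 183
sig^8 ≡ 183^2 = 33489 ≡ 118
11 = 8 + 2 + 1, so sig^11 ≡ 118·77·190 ≡ 109 (mod 221)
Since 109 equals the digest 109, verification succeeds.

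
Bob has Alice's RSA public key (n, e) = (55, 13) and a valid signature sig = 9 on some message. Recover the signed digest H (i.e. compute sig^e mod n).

sig^2 ≡ 9^2 = 81 ≡ 26
sig^4 ≡ 26^2 = 676 ≡ 16
sig^8 ≡ 16^2 = 256 ≡ 36
13 = 8 + 4 + 1, so sig^13 ≡ 36·16·9 ≡ 14 (mod 55)

14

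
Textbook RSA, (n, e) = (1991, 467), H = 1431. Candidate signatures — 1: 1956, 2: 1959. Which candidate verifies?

2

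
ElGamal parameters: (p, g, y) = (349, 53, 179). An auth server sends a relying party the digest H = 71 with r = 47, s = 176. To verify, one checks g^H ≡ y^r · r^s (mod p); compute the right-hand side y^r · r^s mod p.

179^2 = 32041 ≡ 282
179^4 ≡ 282^2 = 79524 ≡ 301
179^8 ≡ 301^2 = 90601 ≡ 210
179^16 ≡ 210^2 = 44100 ≡ 126
179^32 ≡ 126^2 = 15876 ≡ 171
47 = 32 + 8 + 4 + 2 + 1, so 179^47 ≡ 171·210·301·282·179 ≡ 251 (mod 349)
47^2 = 2209 ≡ 115
47^4 ≡ 115^2 = 13225 ≡ 312
47^8 ≡ 312^2 = 97344 ≡ 322
47^16 ≡ 322^2 = 103684 ≡ 31
47^32 ≡ 31^2 = 961 ≡ 263
47^64 ≡ 263^2 = 69169 ≡ 67
47^128 ≡ 67^2 = 4489 ≡ 301
176 = 128 + 32 + 16, so 47^176 ≡ 301·263·31 ≡ 234 (mod 349)
y^r · r^s ≡ 251·234 = 58734 ≡ 102 (mod 349)

102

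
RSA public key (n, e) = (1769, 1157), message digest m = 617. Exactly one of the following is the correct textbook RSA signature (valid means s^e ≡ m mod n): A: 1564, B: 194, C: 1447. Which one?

C

Candidate A: Squares mod 1769: 1564^1≡1564, 1564^2≡1338, 1564^4≡16, 1564^8≡256, 1564^16≡83, 1564^32≡1582, 1564^64≡1358, 1564^128≡866, 1564^256≡1669, 1564^512≡1155, 1564^1024≡199; 1157 = 1024 + 128 + 4 + 1, so 1564^1157 ≡ 199·866·16·1564 ≡ 126 (mod 1769)
Candidate B: Squares mod 1769: 194^1≡194, 194^2≡487, 194^4≡123, 194^8≡977, 194^16≡1038, 194^32≡123, 194^64≡977, 194^128≡1038, 194^256≡123, 194^512≡977, 194^1024≡1038; 1157 = 1024 + 128 + 4 + 1, so 194^1157 ≡ 1038·1038·123·194 ≡ 255 (mod 1769)
Candidate C: Squares mod 1769: 1447^1≡1447, 1447^2≡1082, 1447^4≡1415, 1447^8≡1486, 1447^16≡484, 1447^32≡748, 1447^64≡500, 1447^128≡571, 1447^256≡545, 1447^512≡1602, 1447^1024≡1354; 1157 = 1024 + 128 + 4 + 1, so 1447^1157 ≡ 1354·571·1415·1447 ≡ 617 (mod 1769)
  → matches m = 617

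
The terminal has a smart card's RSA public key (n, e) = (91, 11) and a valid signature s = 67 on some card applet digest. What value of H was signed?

72

Squares mod 91: s^1≡67, s^2≡30, s^4≡81, s^8≡9
11 = 8 + 2 + 1, so s^11 ≡ 9·30·67 ≡ 72 (mod 91)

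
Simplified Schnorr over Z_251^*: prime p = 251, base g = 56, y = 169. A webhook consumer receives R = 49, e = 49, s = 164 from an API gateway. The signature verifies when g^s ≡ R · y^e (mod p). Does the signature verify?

g^s mod p:
56^2 = 3136 ≡ 124
56^4 ≡ 124^2 = 15376 ≡ 65
56^8 ≡ 65^2 = 4225 ≡ 209
56^16 ≡ 209^2 = 43681 ≡ 7
56^32 ≡ 7^2 = 49
56^64 ≡ 49^2 = 2401 ≡ 142
56^128 ≡ 142^2 = 20164 ≡ 84
164 = 128 + 32 + 4, so 56^164 ≡ 84·49·65 ≡ 225 (mod 251)
R · y^e mod p:
169^2 = 28561 ≡ 198
169^4 ≡ 198^2 = 39204 ≡ 48
169^8 ≡ 48^2 = 2304 ≡ 45
169^16 ≡ 45^2 = 2025 ≡ 17
169^32 ≡ 17^2 = 289 ≡ 38
49 = 32 + 16 + 1, so 169^49 ≡ 38·17·169 ≡ 240 (mod 251)
49·240 = 11760 ≡ 214 (mod 251)
225 ≠ 214; the check fails.

does not verify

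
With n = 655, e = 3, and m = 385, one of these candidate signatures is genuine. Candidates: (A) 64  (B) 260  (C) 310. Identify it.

Candidate A: Squares mod 655: 64^1≡64, 64^2≡166; 3 = 2 + 1, so 64^3 ≡ 166·64 ≡ 144 (mod 655)
Candidate B: Squares mod 655: 260^1≡260, 260^2≡135; 3 = 2 + 1, so 260^3 ≡ 135·260 ≡ 385 (mod 655)
  → matches m = 385
Candidate C: Squares mod 655: 310^1≡310, 310^2≡470; 3 = 2 + 1, so 310^3 ≡ 470·310 ≡ 290 (mod 655)

B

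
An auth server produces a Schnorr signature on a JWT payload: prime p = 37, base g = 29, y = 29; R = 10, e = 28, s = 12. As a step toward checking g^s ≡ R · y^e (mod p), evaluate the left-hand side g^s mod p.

1

Squares mod 37: 29^1≡29, 29^2≡27, 29^4≡26, 29^8≡10
12 = 8 + 4, so 29^12 ≡ 10·26 ≡ 1 (mod 37)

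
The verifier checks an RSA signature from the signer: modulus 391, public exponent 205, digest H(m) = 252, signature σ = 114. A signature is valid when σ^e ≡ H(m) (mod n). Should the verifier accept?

σ^2 ≡ 114^2 = 12996 ≡ 93
σ^4 ≡ 93^2 = 8649 ≡ 47
σ^8 ≡ 47^2 = 2209 ≡ 254
σ^16 ≡ 254^2 = 64516 ≡ 1
σ^32 ≡ 1^2 = 1
σ^64 ≡ 1^2 = 1
σ^128 ≡ 1^2 = 1
205 = 128 + 64 + 8 + 4 + 1, so σ^205 ≡ 1·1·254·47·114 ≡ 252 (mod 391)
Since 252 equals the digest 252, verification succeeds.

accept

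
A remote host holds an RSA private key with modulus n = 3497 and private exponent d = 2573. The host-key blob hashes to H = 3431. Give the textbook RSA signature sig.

H^2 ≡ 3431^2 = 11771761 ≡ 859
H^4 ≡ 859^2 = 737881 ≡ 14
H^8 ≡ 14^2 = 196
H^16 ≡ 196^2 = 38416 ≡ 3446
H^32 ≡ 3446^2 = 11874916 ≡ 2601
H^64 ≡ 2601^2 = 6765201 ≡ 2003
H^128 ≡ 2003^2 = 4012009 ≡ 950
H^256 ≡ 950^2 = 902500 ≡ 274
H^512 ≡ 274^2 = 75076 ≡ 1639
H^1024 ≡ 1639^2 = 2686321 ≡ 625
H^2048 ≡ 625^2 = 390625 ≡ 2458
2573 = 2048 + 512 + 8 + 4 + 1, so H^2573 ≡ 2458·1639·196·14·3431 ≡ 3392 (mod 3497)

3392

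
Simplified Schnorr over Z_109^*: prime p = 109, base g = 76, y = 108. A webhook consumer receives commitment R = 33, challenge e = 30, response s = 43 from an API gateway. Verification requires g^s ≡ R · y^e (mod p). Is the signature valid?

g^s mod p:
76^2 = 5776 ≡ 108
76^4 ≡ 108^2 = 11664 ≡ 1
76^8 ≡ 1^2 = 1
76^16 ≡ 1^2 = 1
76^32 ≡ 1^2 = 1
43 = 32 + 8 + 2 + 1, so 76^43 ≡ 1·1·108·76 ≡ 33 (mod 109)
R · y^e mod p:
108^2 = 11664 ≡ 1
108^4 ≡ 1^2 = 1
108^8 ≡ 1^2 = 1
108^16 ≡ 1^2 = 1
30 = 16 + 8 + 4 + 2, so 108^30 ≡ 1·1·1·1 ≡ 1 (mod 109)
33·1 = 33 ≡ 33 (mod 109)
33 ≡ 33 (mod 109); signature holds.

valid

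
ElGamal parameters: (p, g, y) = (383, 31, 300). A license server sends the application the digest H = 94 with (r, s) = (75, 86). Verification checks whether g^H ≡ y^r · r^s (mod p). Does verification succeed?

fails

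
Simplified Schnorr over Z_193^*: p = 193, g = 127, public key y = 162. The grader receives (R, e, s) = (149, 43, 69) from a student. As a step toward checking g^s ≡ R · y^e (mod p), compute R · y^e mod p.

154

162^2 = 26244 ≡ 189
162^4 ≡ 189^2 = 35721 ≡ 16
162^8 ≡ 16^2 = 256 ≡ 63
162^16 ≡ 63^2 = 3969 ≡ 109
162^32 ≡ 109^2 = 11881 ≡ 108
43 = 32 + 8 + 2 + 1, so 162^43 ≡ 108·63·189·162 ≡ 93 (mod 193)
R · y^e ≡ 149·93 = 13857 ≡ 154 (mod 193)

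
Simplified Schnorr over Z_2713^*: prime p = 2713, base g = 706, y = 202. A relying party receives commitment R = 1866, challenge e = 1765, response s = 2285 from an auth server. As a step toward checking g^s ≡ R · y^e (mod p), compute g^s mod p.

2197

706^2 = 498436 ≡ 1957
706^4 ≡ 1957^2 = 3829849 ≡ 1806
706^8 ≡ 1806^2 = 3261636 ≡ 610
706^16 ≡ 610^2 = 372100 ≡ 419
706^32 ≡ 419^2 = 175561 ≡ 1929
706^64 ≡ 1929^2 = 3721041 ≡ 1518
706^128 ≡ 1518^2 = 2304324 ≡ 987
706^256 ≡ 987^2 = 974169 ≡ 202
706^512 ≡ 202^2 = 40804 ≡ 109
706^1024 ≡ 109^2 = 11881 ≡ 1029
706^2048 ≡ 1029^2 = 1058841 ≡ 771
2285 = 2048 + 128 + 64 + 32 + 8 + 4 + 1, so 706^2285 ≡ 771·987·1518·1929·610·1806·706 ≡ 2197 (mod 2713)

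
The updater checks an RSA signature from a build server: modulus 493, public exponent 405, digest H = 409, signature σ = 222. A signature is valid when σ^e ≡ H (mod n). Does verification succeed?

passes

σ^2 ≡ 222^2 = 49284 ≡ 477
σ^4 ≡ 477^2 = 227529 ≡ 256
σ^8 ≡ 256^2 = 65536 ≡ 460
σ^16 ≡ 460^2 = 211600 ≡ 103
σ^32 ≡ 103^2 = 10609 ≡ 256
σ^64 ≡ 256^2 = 65536 ≡ 460
σ^128 ≡ 460^2 = 211600 ≡ 103
σ^256 ≡ 103^2 = 10609 ≡ 256
405 = 256 + 128 + 16 + 4 + 1, so σ^405 ≡ 256·103·103·256·222 ≡ 409 (mod 493)
409 = H, so the signature checks out.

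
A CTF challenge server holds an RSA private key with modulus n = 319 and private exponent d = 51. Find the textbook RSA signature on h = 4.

Squares mod 319: h^1≡4, h^2≡16, h^4≡256, h^8≡141, h^16≡103, h^32≡82
51 = 32 + 16 + 2 + 1, so h^51 ≡ 82·103·16·4 ≡ 158 (mod 319)

158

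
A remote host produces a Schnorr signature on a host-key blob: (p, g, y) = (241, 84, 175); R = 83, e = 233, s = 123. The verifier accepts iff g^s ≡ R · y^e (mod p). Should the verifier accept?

g^s mod p:
84^123 mod 241 = 156
R · y^e mod p:
175^233 mod 241 = 179
83·179 = 14857 ≡ 156 (mod 241)
156 ≡ 156 (mod 241); signature holds.

accept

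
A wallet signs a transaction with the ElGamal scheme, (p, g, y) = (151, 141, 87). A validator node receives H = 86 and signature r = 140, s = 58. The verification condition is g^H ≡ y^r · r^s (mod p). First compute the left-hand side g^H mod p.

141^2 = 19881 ≡ 100
141^4 ≡ 100^2 = 10000 ≡ 34
141^8 ≡ 34^2 = 1156 ≡ 99
141^16 ≡ 99^2 = 9801 ≡ 137
141^32 ≡ 137^2 = 18769 ≡ 45
141^64 ≡ 45^2 = 2025 ≡ 62
86 = 64 + 16 + 4 + 2, so 141^86 ≡ 62·137·34·100 ≡ 95 (mod 151)

95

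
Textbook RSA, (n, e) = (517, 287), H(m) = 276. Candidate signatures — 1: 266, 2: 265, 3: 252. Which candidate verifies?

Candidate 1: 266^287 mod 517 = 458
Candidate 2: 265^287 mod 517 = 276
  → matches H(m) = 276
Candidate 3: 252^287 mod 517 = 241

2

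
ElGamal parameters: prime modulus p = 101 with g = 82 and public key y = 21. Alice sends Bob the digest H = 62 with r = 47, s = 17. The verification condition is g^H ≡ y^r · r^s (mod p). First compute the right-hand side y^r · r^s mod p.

21^2 = 441 ≡ 37
21^4 ≡ 37^2 = 1369 ≡ 56
21^8 ≡ 56^2 = 3136 ≡ 5
21^16 ≡ 5^2 = 25
21^32 ≡ 25^2 = 625 ≡ 19
47 = 32 + 8 + 4 + 2 + 1, so 21^47 ≡ 19·5·56·37·21 ≡ 13 (mod 101)
47^2 = 2209 ≡ 88
47^4 ≡ 88^2 = 7744 ≡ 68
47^8 ≡ 68^2 = 4624 ≡ 79
47^16 ≡ 79^2 = 6241 ≡ 80
17 = 16 + 1, so 47^17 ≡ 80·47 ≡ 23 (mod 101)
y^r · r^s ≡ 13·23 = 299 ≡ 97 (mod 101)

97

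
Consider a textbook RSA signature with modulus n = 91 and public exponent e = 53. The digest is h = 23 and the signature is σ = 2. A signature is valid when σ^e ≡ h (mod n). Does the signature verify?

σ^53 mod 91 = 32
σ^53 mod 91 = 32, but h = 23.

does not verify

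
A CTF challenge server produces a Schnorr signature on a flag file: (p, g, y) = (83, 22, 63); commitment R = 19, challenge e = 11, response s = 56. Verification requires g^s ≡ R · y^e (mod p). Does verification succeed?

g^s mod p:
22^2 = 484 ≡ 69
22^4 ≡ 69^2 = 4761 ≡ 30
22^8 ≡ 30^2 = 900 ≡ 70
22^16 ≡ 70^2 = 4900 ≡ 3
22^32 ≡ 3^2 = 9
56 = 32 + 16 + 8, so 22^56 ≡ 9·3·70 ≡ 64 (mod 83)
R · y^e mod p:
63^2 = 3969 ≡ 68
63^4 ≡ 68^2 = 4624 ≡ 59
63^8 ≡ 59^2 = 3481 ≡ 78
11 = 8 + 2 + 1, so 63^11 ≡ 78·68·63 ≡ 77 (mod 83)
19·77 = 1463 ≡ 52 (mod 83)
64 ≠ 52; the check fails.

fails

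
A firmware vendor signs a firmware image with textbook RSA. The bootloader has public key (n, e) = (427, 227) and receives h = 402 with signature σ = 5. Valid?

yes

Squares mod 427: σ^1≡5, σ^2≡25, σ^4≡198, σ^8≡347, σ^16≡422, σ^32≡25, σ^64≡198, σ^128≡347
227 = 128 + 64 + 32 + 2 + 1, so σ^227 ≡ 347·198·25·25·5 ≡ 402 (mod 427)
Since 402 equals the digest 402, verification succeeds.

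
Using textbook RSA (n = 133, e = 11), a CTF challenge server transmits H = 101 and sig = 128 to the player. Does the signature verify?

Squares mod 133: sig^1≡128, sig^2≡25, sig^4≡93, sig^8≡4
11 = 8 + 2 + 1, so sig^11 ≡ 4·25·128 ≡ 32 (mod 133)
The recovered value 32 does not match the digest 101.

does not verify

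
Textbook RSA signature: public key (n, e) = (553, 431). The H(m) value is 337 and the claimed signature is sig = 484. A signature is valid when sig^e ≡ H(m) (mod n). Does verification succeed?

passes

sig^431 mod 553 = 337
Since 337 equals the digest 337, verification succeeds.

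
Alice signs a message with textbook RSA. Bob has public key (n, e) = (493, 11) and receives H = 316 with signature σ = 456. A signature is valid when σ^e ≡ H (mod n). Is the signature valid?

σ^2 ≡ 456^2 = 207936 ≡ 383
σ^4 ≡ 383^2 = 146689 ≡ 268
σ^8 ≡ 268^2 = 71824 ≡ 339
11 = 8 + 2 + 1, so σ^11 ≡ 339·383·456 ≡ 316 (mod 493)
σ^11 mod 493 = 316 matches H.

valid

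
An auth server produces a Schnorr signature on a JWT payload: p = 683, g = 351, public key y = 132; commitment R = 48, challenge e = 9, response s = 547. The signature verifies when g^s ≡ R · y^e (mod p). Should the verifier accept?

accept

g^s mod p:
351^2 = 123201 ≡ 261
351^4 ≡ 261^2 = 68121 ≡ 504
351^8 ≡ 504^2 = 254016 ≡ 623
351^16 ≡ 623^2 = 388129 ≡ 185
351^32 ≡ 185^2 = 34225 ≡ 75
351^64 ≡ 75^2 = 5625 ≡ 161
351^128 ≡ 161^2 = 25921 ≡ 650
351^256 ≡ 650^2 = 422500 ≡ 406
351^512 ≡ 406^2 = 164836 ≡ 233
547 = 512 + 32 + 2 + 1, so 351^547 ≡ 233·75·261·351 ≡ 84 (mod 683)
R · y^e mod p:
132^2 = 17424 ≡ 349
132^4 ≡ 349^2 = 121801 ≡ 227
132^8 ≡ 227^2 = 51529 ≡ 304
9 = 8 + 1, so 132^9 ≡ 304·132 ≡ 514 (mod 683)
48·514 = 24672 ≡ 84 (mod 683)
84 ≡ 84 (mod 683); signature holds.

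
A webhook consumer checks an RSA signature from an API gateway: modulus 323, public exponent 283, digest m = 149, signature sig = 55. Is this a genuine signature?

genuine

sig^2 ≡ 55^2 = 3025 ≡ 118
sig^4 ≡ 118^2 = 13924 ≡ 35
sig^8 ≡ 35^2 = 1225 ≡ 256
sig^16 ≡ 256^2 = 65536 ≡ 290
sig^32 ≡ 290^2 = 84100 ≡ 120
sig^64 ≡ 120^2 = 14400 ≡ 188
sig^128 ≡ 188^2 = 35344 ≡ 137
sig^256 ≡ 137^2 = 18769 ≡ 35
283 = 256 + 16 + 8 + 2 + 1, so sig^283 ≡ 35·290·256·118·55 ≡ 149 (mod 323)
Since 149 equals the digest 149, verification succeeds.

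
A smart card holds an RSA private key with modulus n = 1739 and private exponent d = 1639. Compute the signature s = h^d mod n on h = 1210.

h^2 ≡ 1210^2 = 1464100 ≡ 1601
h^4 ≡ 1601^2 = 2563201 ≡ 1654
h^8 ≡ 1654^2 = 2735716 ≡ 269
h^16 ≡ 269^2 = 72361 ≡ 1062
h^32 ≡ 1062^2 = 1127844 ≡ 972
h^64 ≡ 972^2 = 944784 ≡ 507
h^128 ≡ 507^2 = 257049 ≡ 1416
h^256 ≡ 1416^2 = 2005056 ≡ 1728
h^512 ≡ 1728^2 = 2985984 ≡ 121
h^1024 ≡ 121^2 = 14641 ≡ 729
1639 = 1024 + 512 + 64 + 32 + 4 + 2 + 1, so h^1639 ≡ 729·121·507·972·1654·1601·1210 ≡ 396 (mod 1739)

396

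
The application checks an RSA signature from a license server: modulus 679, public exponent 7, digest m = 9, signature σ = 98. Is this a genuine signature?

Squares mod 679: σ^1≡98, σ^2≡98, σ^4≡98
7 = 4 + 2 + 1, so σ^7 ≡ 98·98·98 ≡ 98 (mod 679)
The recovered value 98 does not match the digest 9.

forged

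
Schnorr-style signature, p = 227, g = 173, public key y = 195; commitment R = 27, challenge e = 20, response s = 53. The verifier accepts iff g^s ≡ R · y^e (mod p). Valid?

no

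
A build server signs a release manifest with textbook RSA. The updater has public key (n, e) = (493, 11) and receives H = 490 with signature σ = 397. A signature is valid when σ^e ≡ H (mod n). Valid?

σ^11 mod 493 = 413
413 ≠ 490, so verification fails.

no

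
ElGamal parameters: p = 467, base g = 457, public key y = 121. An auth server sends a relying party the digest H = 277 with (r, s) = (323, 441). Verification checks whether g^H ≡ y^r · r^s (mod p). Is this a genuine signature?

genuine

Left side g^H mod p:
Squares mod 467: 457^1≡457, 457^2≡100, 457^4≡193, 457^8≡356, 457^16≡179, 457^32≡285, 457^64≡434, 457^128≡155, 457^256≡208
277 = 256 + 16 + 4 + 1, so 457^277 ≡ 208·179·193·457 ≡ 464 (mod 467)
Right side y^r · r^s mod p:
Squares mod 467: 121^1≡121, 121^2≡164, 121^4≡277, 121^8≡141, 121^16≡267, 121^32≡305, 121^64≡92, 121^128≡58, 121^256≡95
323 = 256 + 64 + 2 + 1, so 121^323 ≡ 95·92·164·121 ≡ 232 (mod 467)
Squares mod 467: 323^1≡323, 323^2≡188, 323^4≡319, 323^8≡422, 323^16≡157, 323^32≡365, 323^64≡130, 323^128≡88, 323^256≡272
441 = 256 + 128 + 32 + 16 + 8 + 1, so 323^441 ≡ 272·88·365·157·422·323 ≡ 2 (mod 467)
232·2 = 464 ≡ 464 (mod 467)
464 ≡ 464 (mod 467), so the signature is genuine.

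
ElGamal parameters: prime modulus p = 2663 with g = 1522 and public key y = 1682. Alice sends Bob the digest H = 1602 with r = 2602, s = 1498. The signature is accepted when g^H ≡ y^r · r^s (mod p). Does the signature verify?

Left side g^H mod p:
1522^2 = 2316484 ≡ 2337
1522^4 ≡ 2337^2 = 5461569 ≡ 2419
1522^8 ≡ 2419^2 = 5851561 ≡ 950
1522^16 ≡ 950^2 = 902500 ≡ 2406
1522^32 ≡ 2406^2 = 5788836 ≡ 2137
1522^64 ≡ 2137^2 = 4566769 ≡ 2387
1522^128 ≡ 2387^2 = 5697769 ≡ 1612
1522^256 ≡ 1612^2 = 2598544 ≡ 2119
1522^512 ≡ 2119^2 = 4490161 ≡ 343
1522^1024 ≡ 343^2 = 117649 ≡ 477
1602 = 1024 + 512 + 64 + 2, so 1522^1602 ≡ 477·343·2387·2337 ≡ 1999 (mod 2663)
Right side y^r · r^s mod p:
1682^2 = 2829124 ≡ 1018
1682^4 ≡ 1018^2 = 1036324 ≡ 417
1682^8 ≡ 417^2 = 173889 ≡ 794
1682^16 ≡ 794^2 = 630436 ≡ 1968
1682^32 ≡ 1968^2 = 3873024 ≡ 1022
1682^64 ≡ 1022^2 = 1044484 ≡ 588
1682^128 ≡ 588^2 = 345744 ≡ 2217
1682^256 ≡ 2217^2 = 4915089 ≡ 1854
1682^512 ≡ 1854^2 = 3437316 ≡ 2046
1682^1024 ≡ 2046^2 = 4186116 ≡ 2543
1682^2048 ≡ 2543^2 = 6466849 ≡ 1085
2602 = 2048 + 512 + 32 + 8 + 2, so 1682^2602 ≡ 1085·2046·1022·794·1018 ≡ 2161 (mod 2663)
2602^2 = 6770404 ≡ 1058
2602^4 ≡ 1058^2 = 1119364 ≡ 904
2602^8 ≡ 904^2 = 817216 ≡ 2338
2602^16 ≡ 2338^2 = 5466244 ≡ 1768
2602^32 ≡ 1768^2 = 3125824 ≡ 2125
2602^64 ≡ 2125^2 = 4515625 ≡ 1840
2602^128 ≡ 1840^2 = 3385600 ≡ 927
2602^256 ≡ 927^2 = 859329 ≡ 1843
2602^512 ≡ 1843^2 = 3396649 ≡ 1324
2602^1024 ≡ 1324^2 = 1752976 ≡ 722
1498 = 1024 + 256 + 128 + 64 + 16 + 8 + 2, so 2602^1498 ≡ 722·1843·927·1840·1768·2338·1058 ≡ 309 (mod 2663)
2161·309 = 667749 ≡ 1999 (mod 2663)
1999 ≡ 1999 (mod 2663), so the signature is genuine.

verifies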